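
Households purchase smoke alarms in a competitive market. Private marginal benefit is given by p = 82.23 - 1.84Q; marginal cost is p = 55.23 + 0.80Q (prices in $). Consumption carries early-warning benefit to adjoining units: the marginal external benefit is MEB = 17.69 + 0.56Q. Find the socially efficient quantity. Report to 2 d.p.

Q* = 21.49

Social marginal benefit = demand + MEB = 99.92 - 1.28Q.
Set SMB = MC: 99.92 - 1.28Q = 55.23 + 0.80Q → Q* = 21.4856.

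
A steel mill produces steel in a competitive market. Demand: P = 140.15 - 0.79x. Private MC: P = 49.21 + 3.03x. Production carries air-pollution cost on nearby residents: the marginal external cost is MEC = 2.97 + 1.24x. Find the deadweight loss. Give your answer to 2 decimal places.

DWL = 104.31

Market equilibrium (private): 49.21 + 3.03x = 140.15 - 0.79x → x_m = 23.8063.
Social marginal cost = private MC + MEC = 52.18 + 4.27x.
Set SMC = demand: 52.18 + 4.27x = 140.15 - 0.79x → x* = 17.3854.
Height of the DWL triangle at x_m is SMC(x_m) − demand(x_m) = MEC(x_m) = 32.4898.
DWL = ½ × 6.4209 × 32.4898 = 104.3069.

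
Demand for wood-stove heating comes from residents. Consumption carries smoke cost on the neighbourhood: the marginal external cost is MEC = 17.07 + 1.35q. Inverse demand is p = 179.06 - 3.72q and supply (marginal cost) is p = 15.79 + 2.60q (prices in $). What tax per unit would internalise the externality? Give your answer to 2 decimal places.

Social marginal benefit = demand − MEC = 161.99 - 5.07q.
Set SMB = MC: 161.99 - 5.07q = 15.79 + 2.60q → q* = 19.0613.
The Pigouvian tax equals MEC at q*: 17.07 + 1.35×19.0613 = 42.8028.

tax = $42.80 per unit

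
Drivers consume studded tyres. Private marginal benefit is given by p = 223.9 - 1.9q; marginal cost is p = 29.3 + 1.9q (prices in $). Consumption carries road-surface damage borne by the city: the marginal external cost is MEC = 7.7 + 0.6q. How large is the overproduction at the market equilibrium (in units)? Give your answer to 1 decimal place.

8.7 units

Market equilibrium (private): 29.3 + 1.9q = 223.9 - 1.9q → q_m = 51.2105.
Social marginal benefit = demand − MEC = 216.2 - 2.5q.
Set SMB = MC: 216.2 - 2.5q = 29.3 + 1.9q → q* = 42.4773.
Gap = |51.2105 − 42.4773| = 8.7332.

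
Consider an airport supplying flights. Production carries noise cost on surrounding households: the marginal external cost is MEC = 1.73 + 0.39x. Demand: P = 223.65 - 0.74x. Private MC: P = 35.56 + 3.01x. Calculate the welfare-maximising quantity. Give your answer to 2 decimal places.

Social marginal cost = private MC + MEC = 37.29 + 3.40x.
Set SMC = demand: 37.29 + 3.40x = 223.65 - 0.74x → x* = 45.0145.

x* = 45.01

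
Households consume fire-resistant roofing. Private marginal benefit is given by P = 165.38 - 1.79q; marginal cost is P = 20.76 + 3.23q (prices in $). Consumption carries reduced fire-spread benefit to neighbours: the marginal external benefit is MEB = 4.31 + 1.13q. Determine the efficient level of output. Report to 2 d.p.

Social marginal benefit = demand + MEB = 169.69 - 0.66q.
Set SMB = MC: 169.69 - 0.66q = 20.76 + 3.23q → q* = 38.2853.

q* = 38.29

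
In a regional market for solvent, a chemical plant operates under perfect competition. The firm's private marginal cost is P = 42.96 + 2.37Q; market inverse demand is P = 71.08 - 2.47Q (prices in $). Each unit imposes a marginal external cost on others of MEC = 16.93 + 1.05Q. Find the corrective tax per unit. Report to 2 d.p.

Social marginal cost = private MC + MEC = 59.89 + 3.42Q.
Set SMC = demand: 59.89 + 3.42Q = 71.08 - 2.47Q → Q* = 1.8998.
The Pigouvian tax equals MEC at Q*: 16.93 + 1.05×1.8998 = 18.9248.

tax = $18.92 per unit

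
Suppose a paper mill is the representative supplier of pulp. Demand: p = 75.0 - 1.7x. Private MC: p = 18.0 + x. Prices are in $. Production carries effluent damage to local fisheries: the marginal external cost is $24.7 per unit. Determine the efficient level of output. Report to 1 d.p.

x* = 12.0

Social marginal cost = private MC + MEC = 42.7 + x.
Set SMC = demand: 42.7 + x = 75.0 - 1.7x → x* = 11.9630.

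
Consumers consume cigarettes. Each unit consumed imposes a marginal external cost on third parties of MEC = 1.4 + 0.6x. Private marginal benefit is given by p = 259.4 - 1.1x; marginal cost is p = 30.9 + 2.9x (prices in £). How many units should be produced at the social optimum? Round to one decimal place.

Social marginal benefit = demand − MEC = 258.0 - 1.7x.
Set SMB = MC: 258.0 - 1.7x = 30.9 + 2.9x → x* = 49.3696.

x* = 49.4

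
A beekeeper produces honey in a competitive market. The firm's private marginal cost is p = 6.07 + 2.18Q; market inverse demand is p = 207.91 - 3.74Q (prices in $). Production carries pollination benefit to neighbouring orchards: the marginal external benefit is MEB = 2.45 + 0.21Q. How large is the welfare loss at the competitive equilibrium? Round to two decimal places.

Market equilibrium (private): 6.07 + 2.18Q = 207.91 - 3.74Q → Q_m = 34.0946.
Social marginal cost = private MC − MEB = 3.62 + 1.97Q.
Set SMC = demand: 3.62 + 1.97Q = 207.91 - 3.74Q → Q* = 35.7776.
Between Q* and Q_m the wedge demand − SMC runs linearly from 0 to MEB(Q_m), so the loss is a triangle.
DWL = ½ × 1.6830 × 9.6099 = 8.0867.

DWL = $8.09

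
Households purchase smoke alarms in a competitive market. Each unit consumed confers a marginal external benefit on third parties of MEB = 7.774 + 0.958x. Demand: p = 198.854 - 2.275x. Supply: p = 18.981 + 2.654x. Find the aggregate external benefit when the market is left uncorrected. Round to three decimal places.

921.591

Market equilibrium (private): 18.981 + 2.654x = 198.854 - 2.275x → x_m = 36.4928.
Total external benefit = ∫₀^{x_m} (7.774 + 0.958x) dx = 7.774×36.4928 + ½×0.958×36.4928² = 921.5910.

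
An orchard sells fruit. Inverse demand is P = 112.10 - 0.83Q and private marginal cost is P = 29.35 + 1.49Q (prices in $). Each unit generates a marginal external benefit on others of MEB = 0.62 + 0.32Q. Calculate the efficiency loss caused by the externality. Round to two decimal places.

DWL = $36.20

Market equilibrium (private): 29.35 + 1.49Q = 112.10 - 0.83Q → Q_m = 35.6681.
Social marginal cost = private MC − MEB = 28.73 + 1.17Q.
Set SMC = demand: 28.73 + 1.17Q = 112.10 - 0.83Q → Q* = 41.6850.
Height of the DWL triangle at Q_m is demand(Q_m) − SMC(Q_m) = MEB(Q_m) = 12.0338.
DWL = ½ × 6.0169 × 12.0338 = 36.2031.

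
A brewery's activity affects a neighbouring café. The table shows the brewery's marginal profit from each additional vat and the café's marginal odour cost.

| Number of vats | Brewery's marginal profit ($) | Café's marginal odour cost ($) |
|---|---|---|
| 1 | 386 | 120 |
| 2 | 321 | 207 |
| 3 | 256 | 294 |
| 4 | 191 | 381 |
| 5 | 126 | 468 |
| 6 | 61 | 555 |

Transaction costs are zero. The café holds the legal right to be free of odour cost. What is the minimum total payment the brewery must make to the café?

Efficient level: marginal profit ≥ marginal odour cost through level 2, so k* = 2.
With the café holding the right, the brewery must at least compensate total damage at k*: 120 + 207 = 327.

$327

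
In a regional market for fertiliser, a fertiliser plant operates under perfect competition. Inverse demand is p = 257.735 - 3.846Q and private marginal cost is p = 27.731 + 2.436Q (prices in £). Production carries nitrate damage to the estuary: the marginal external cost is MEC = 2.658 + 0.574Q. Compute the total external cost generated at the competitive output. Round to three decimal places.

£482.049

Market equilibrium (private): 27.731 + 2.436Q = 257.735 - 3.846Q → Q_m = 36.6132.
Total external cost = ∫₀^{Q_m} (2.658 + 0.574Q) dQ = 2.658×36.6132 + ½×0.574×36.6132² = 482.0490.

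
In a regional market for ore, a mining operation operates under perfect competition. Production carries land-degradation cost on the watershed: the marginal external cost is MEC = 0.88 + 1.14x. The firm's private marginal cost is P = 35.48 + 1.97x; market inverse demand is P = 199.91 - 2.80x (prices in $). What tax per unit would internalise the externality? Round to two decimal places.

Social marginal cost = private MC + MEC = 36.36 + 3.11x.
Set SMC = demand: 36.36 + 3.11x = 199.91 - 2.80x → x* = 27.6734.
The Pigouvian tax equals MEC at x*: 0.88 + 1.14×27.6734 = 32.4277.

tax = $32.43 per unit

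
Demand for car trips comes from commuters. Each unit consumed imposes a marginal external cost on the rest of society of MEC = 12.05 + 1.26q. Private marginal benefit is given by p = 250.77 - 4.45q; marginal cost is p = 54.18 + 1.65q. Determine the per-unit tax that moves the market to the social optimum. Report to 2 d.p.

Social marginal benefit = demand − MEC = 238.72 - 5.71q.
Set SMB = MC: 238.72 - 5.71q = 54.18 + 1.65q → q* = 25.0734.
The Pigouvian tax equals MEC at q*: 12.05 + 1.26×25.0734 = 43.6425.

tax = 43.64 per unit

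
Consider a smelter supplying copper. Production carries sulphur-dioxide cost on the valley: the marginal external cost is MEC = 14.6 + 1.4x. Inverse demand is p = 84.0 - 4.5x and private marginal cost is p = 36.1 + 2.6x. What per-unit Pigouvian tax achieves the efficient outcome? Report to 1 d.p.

Social marginal cost = private MC + MEC = 50.7 + 4.0x.
Set SMC = demand: 50.7 + 4.0x = 84.0 - 4.5x → x* = 3.9176.
The Pigouvian tax equals MEC at x*: 14.6 + 1.4×3.9176 = 20.0846.

tax = 20.1 per unit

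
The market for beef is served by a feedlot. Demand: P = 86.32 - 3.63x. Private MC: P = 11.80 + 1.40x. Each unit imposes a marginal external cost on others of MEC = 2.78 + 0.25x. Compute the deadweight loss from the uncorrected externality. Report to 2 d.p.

Market equilibrium (private): 11.80 + 1.40x = 86.32 - 3.63x → x_m = 14.8151.
Social marginal cost = private MC + MEC = 14.58 + 1.65x.
Set SMC = demand: 14.58 + 1.65x = 86.32 - 3.63x → x* = 13.5871.
Between x* and x_m the wedge SMC − demand runs linearly from 0 to MEC(x_m), so the loss is a triangle.
DWL = ½ × 1.2280 × 6.4838 = 3.9811.

DWL = 3.98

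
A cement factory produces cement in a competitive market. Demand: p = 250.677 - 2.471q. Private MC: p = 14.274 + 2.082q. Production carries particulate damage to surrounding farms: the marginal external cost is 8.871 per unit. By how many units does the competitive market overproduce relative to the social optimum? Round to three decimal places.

1.948 units

Market equilibrium (private): 14.274 + 2.082q = 250.677 - 2.471q → q_m = 51.9225.
Social marginal cost = private MC + MEC = 23.145 + 2.082q.
Set SMC = demand: 23.145 + 2.082q = 250.677 - 2.471q → q* = 49.9741.
Gap = |51.9225 − 49.9741| = 1.9484.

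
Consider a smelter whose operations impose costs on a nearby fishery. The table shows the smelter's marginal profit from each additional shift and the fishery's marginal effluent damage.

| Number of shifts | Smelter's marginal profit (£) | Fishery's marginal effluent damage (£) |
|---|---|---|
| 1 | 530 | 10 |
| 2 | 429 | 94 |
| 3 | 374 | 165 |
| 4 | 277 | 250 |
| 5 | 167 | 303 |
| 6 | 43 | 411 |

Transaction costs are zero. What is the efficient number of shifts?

Bargaining reaches the level where marginal profit last exceeds marginal effluent damage.
That holds through level 4 (277 ≥ 250) but not at 5 (167 < 303).

4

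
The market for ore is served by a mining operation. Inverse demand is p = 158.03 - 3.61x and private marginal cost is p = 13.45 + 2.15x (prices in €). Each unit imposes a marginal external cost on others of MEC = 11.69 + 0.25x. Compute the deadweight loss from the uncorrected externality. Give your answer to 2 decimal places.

Market equilibrium (private): 13.45 + 2.15x = 158.03 - 3.61x → x_m = 25.1007.
Social marginal cost = private MC + MEC = 25.14 + 2.40x.
Set SMC = demand: 25.14 + 2.40x = 158.03 - 3.61x → x* = 22.1115.
The welfare-loss triangle has base |x_m − x*| and height MEC(x_m) (the vertical gap between SMC and demand is zero at x* and MEC at x_m).
DWL = ½ × 2.9892 × 17.9652 = 26.8508.

DWL = €26.85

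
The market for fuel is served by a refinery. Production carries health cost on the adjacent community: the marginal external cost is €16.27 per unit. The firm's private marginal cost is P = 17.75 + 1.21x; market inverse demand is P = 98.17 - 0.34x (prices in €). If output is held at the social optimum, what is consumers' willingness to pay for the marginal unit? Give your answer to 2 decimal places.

Social marginal cost = private MC + MEC = 34.02 + 1.21x.
Set SMC = demand: 34.02 + 1.21x = 98.17 - 0.34x → x* = 41.3871.
Consumer price on the demand curve at x*: 98.17 − 0.34×41.3871 = 84.0984.

P = €84.10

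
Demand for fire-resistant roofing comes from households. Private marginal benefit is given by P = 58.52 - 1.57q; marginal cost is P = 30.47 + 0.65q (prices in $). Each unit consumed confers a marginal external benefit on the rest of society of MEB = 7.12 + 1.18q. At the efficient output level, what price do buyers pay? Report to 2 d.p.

P = $5.43

Social marginal benefit = demand + MEB = 65.64 - 0.39q.
Set SMB = MC: 65.64 - 0.39q = 30.47 + 0.65q → q* = 33.8173.
Consumer price on the demand curve at q*: 58.52 − 1.57×33.8173 = 5.4268.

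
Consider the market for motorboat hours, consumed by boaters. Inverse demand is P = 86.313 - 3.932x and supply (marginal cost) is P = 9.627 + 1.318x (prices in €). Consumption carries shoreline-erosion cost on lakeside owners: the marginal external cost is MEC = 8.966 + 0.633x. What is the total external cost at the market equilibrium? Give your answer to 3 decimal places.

€198.494

Market equilibrium (private): 9.627 + 1.318x = 86.313 - 3.932x → x_m = 14.6069.
Total external cost = ∫₀^{x_m} (8.966 + 0.633x) dx = 8.966×14.6069 + ½×0.633×14.6069² = 198.4944.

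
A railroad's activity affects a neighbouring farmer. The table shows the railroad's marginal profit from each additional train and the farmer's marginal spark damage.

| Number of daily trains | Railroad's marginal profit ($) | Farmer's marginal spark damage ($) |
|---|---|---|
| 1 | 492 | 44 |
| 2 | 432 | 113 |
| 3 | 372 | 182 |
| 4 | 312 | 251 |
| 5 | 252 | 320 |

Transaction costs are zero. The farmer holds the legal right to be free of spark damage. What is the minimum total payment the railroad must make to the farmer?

$590

Efficient level: marginal profit ≥ marginal spark damage through level 4, so k* = 4.
With the farmer holding the right, the railroad must at least compensate total damage at k*: 44 + 113 + 182 + 251 = 590.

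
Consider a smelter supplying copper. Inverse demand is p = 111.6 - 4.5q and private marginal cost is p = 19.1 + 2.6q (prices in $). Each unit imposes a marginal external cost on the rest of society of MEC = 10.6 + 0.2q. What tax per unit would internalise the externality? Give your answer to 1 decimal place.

tax = $12.8 per unit

Social marginal cost = private MC + MEC = 29.7 + 2.8q.
Set SMC = demand: 29.7 + 2.8q = 111.6 - 4.5q → q* = 11.2192.
The Pigouvian tax equals MEC at q*: 10.6 + 0.2×11.2192 = 12.8438.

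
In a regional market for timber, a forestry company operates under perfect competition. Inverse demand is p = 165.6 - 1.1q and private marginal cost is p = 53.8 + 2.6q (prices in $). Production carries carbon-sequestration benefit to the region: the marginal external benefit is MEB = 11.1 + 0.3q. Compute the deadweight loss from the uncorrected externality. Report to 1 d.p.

Market equilibrium (private): 53.8 + 2.6q = 165.6 - 1.1q → q_m = 30.2162.
Social marginal cost = private MC − MEB = 42.7 + 2.3q.
Set SMC = demand: 42.7 + 2.3q = 165.6 - 1.1q → q* = 36.1471.
The loss is the area between SMC and demand from q* to q_m; with linear curves that's a triangle of height MEB(q_m).
DWL = ½ × 5.9309 × 20.1649 = 59.7980.

DWL = $59.8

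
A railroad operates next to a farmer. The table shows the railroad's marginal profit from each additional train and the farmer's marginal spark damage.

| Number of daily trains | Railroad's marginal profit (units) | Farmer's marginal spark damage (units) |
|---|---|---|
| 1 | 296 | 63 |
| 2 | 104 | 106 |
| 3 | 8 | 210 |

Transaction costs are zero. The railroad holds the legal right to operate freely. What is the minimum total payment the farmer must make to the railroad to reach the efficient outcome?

Left alone the railroad would choose level 3 (marginal profit stays positive).
Efficient level: k* = 1 (marginal profit ≥ marginal spark damage through 1).
The farmer must at least cover the railroad's forgone profit from cutting 3→1: 104 + 8 = 112.

112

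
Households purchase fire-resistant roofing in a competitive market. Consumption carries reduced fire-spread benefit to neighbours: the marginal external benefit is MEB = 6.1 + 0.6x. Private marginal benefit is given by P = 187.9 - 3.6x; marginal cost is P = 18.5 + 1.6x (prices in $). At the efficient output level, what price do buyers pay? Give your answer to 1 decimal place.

P = $50.6

Social marginal benefit = demand + MEB = 194.0 - 3.0x.
Set SMB = MC: 194.0 - 3.0x = 18.5 + 1.6x → x* = 38.1522.
Consumer price on the demand curve at x*: 187.9 − 3.6×38.1522 = 50.5521.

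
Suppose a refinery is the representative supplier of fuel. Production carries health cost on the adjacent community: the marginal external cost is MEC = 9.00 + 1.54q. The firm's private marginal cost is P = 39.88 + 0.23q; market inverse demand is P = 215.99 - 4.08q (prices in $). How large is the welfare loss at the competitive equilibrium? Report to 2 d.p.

DWL = $442.16

Market equilibrium (private): 39.88 + 0.23q = 215.99 - 4.08q → q_m = 40.8608.
Social marginal cost = private MC + MEC = 48.88 + 1.77q.
Set SMC = demand: 48.88 + 1.77q = 215.99 - 4.08q → q* = 28.5658.
Height of the DWL triangle at q_m is SMC(q_m) − demand(q_m) = MEC(q_m) = 71.9256.
DWL = ½ × 12.2950 × 71.9256 = 442.1626.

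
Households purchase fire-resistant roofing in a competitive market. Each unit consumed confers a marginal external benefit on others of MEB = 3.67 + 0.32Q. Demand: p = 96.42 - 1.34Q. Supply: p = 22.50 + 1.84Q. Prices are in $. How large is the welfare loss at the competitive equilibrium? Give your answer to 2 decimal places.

Market equilibrium (private): 22.50 + 1.84Q = 96.42 - 1.34Q → Q_m = 23.2453.
Social marginal benefit = demand + MEB = 100.09 - 1.02Q.
Set SMB = MC: 100.09 - 1.02Q = 22.50 + 1.84Q → Q* = 27.1294.
Between Q* and Q_m the wedge SMB − MC runs linearly from 0 to MEB(Q_m), so the loss is a triangle.
DWL = ½ × 3.8841 × 11.1085 = 21.5733.

DWL = $21.57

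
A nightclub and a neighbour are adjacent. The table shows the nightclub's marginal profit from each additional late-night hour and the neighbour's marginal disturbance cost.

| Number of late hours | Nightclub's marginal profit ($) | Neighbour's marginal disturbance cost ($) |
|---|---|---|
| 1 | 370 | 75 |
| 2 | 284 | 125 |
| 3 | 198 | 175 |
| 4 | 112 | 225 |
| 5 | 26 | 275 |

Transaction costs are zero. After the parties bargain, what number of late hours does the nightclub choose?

3

Bargaining reaches the level where marginal profit last exceeds marginal disturbance cost.
That holds through level 3 (198 ≥ 175) but not at 4 (112 < 225).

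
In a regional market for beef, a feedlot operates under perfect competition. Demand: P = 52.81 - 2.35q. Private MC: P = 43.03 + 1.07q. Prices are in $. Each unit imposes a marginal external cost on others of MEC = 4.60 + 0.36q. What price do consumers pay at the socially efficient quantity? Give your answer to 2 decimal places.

Social marginal cost = private MC + MEC = 47.63 + 1.43q.
Set SMC = demand: 47.63 + 1.43q = 52.81 - 2.35q → q* = 1.3704.
Consumer price on the demand curve at q*: 52.81 − 2.35×1.3704 = 49.5896.

P = $49.59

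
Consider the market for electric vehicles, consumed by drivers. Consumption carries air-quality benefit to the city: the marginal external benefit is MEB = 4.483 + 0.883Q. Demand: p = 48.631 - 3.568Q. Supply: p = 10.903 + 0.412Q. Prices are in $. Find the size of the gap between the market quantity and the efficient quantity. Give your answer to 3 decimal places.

4.150 units

Market equilibrium (private): 10.903 + 0.412Q = 48.631 - 3.568Q → Q_m = 9.4794.
Social marginal benefit = demand + MEB = 53.114 - 2.685Q.
Set SMB = MC: 53.114 - 2.685Q = 10.903 + 0.412Q → Q* = 13.6296.
Gap = |9.4794 − 13.6296| = 4.1502.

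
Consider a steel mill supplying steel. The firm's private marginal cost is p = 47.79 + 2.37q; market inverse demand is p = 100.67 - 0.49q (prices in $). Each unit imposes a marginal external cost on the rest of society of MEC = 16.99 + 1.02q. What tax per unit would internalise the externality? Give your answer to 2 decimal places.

Social marginal cost = private MC + MEC = 64.78 + 3.39q.
Set SMC = demand: 64.78 + 3.39q = 100.67 - 0.49q → q* = 9.2500.
The Pigouvian tax equals MEC at q*: 16.99 + 1.02×9.2500 = 26.4250.

tax = $26.43 per unit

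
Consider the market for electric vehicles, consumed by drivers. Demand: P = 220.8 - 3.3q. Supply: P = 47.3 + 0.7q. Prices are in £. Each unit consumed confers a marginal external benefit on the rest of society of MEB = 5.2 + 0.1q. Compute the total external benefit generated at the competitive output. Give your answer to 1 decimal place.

Market equilibrium (private): 47.3 + 0.7q = 220.8 - 3.3q → q_m = 43.3750.
Total external benefit = ∫₀^{q_m} (5.2 + 0.1q) dq = 5.2×43.3750 + ½×0.1×43.3750² = 319.6195.

£319.6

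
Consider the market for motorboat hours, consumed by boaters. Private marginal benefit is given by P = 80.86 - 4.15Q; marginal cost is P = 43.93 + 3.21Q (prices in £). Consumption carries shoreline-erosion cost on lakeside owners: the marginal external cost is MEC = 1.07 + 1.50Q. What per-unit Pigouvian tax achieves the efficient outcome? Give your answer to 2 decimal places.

tax = £7.14 per unit

Social marginal benefit = demand − MEC = 79.79 - 5.65Q.
Set SMB = MC: 79.79 - 5.65Q = 43.93 + 3.21Q → Q* = 4.0474.
The Pigouvian tax equals MEC at Q*: 1.07 + 1.50×4.0474 = 7.1411.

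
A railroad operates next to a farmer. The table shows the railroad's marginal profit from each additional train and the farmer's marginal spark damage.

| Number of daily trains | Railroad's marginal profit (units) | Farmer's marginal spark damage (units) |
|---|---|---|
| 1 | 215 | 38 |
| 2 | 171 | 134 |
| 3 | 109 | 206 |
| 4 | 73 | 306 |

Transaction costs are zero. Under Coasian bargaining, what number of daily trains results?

2

Bargaining reaches the level where marginal profit last exceeds marginal spark damage.
That holds through level 2 (171 ≥ 134) but not at 3 (109 < 206).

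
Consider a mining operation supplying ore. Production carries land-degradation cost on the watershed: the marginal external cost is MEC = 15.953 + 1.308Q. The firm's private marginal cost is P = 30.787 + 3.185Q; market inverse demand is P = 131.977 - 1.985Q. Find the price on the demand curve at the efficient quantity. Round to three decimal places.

P = 105.859

Social marginal cost = private MC + MEC = 46.740 + 4.493Q.
Set SMC = demand: 46.740 + 4.493Q = 131.977 - 1.985Q → Q* = 13.1579.
Consumer price on the demand curve at Q*: 131.977 − 1.985×13.1579 = 105.8586.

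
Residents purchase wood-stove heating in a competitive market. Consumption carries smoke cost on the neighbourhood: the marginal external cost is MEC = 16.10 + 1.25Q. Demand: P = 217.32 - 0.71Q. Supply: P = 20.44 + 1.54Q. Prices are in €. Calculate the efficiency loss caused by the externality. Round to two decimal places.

DWL = €2249.24

Market equilibrium (private): 20.44 + 1.54Q = 217.32 - 0.71Q → Q_m = 87.5022.
Social marginal benefit = demand − MEC = 201.22 - 1.96Q.
Set SMB = MC: 201.22 - 1.96Q = 20.44 + 1.54Q → Q* = 51.6514.
Between Q* and Q_m the wedge MC − SMB runs linearly from 0 to MEC(Q_m), so the loss is a triangle.
DWL = ½ × 35.8508 × 125.4778 = 2249.2398.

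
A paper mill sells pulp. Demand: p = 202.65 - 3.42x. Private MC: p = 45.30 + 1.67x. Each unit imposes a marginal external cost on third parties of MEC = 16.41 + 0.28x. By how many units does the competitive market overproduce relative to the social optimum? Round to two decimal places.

4.67 units

Market equilibrium (private): 45.30 + 1.67x = 202.65 - 3.42x → x_m = 30.9136.
Social marginal cost = private MC + MEC = 61.71 + 1.95x.
Set SMC = demand: 61.71 + 1.95x = 202.65 - 3.42x → x* = 26.2458.
Gap = |30.9136 − 26.2458| = 4.6678.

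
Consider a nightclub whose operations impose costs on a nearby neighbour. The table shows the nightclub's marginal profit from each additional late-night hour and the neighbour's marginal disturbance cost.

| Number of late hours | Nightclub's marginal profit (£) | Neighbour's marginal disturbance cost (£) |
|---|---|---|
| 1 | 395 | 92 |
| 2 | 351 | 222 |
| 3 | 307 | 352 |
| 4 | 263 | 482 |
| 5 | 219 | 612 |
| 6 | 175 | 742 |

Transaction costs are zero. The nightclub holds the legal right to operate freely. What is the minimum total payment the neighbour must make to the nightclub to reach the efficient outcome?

£964

Left alone the nightclub would choose level 6 (marginal profit stays positive).
Efficient level: k* = 2 (marginal profit ≥ marginal disturbance cost through 2).
The neighbour must at least cover the nightclub's forgone profit from cutting 6→2: 307 + 263 + 219 + 175 = 964.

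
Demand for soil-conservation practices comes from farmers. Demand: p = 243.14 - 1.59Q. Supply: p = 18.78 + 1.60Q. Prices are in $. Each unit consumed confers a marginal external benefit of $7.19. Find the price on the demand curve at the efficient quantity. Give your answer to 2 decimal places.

Social marginal benefit = demand + MEB = 250.33 - 1.59Q.
Set SMB = MC: 250.33 - 1.59Q = 18.78 + 1.60Q → Q* = 72.5862.
Consumer price on the demand curve at Q*: 243.14 − 1.59×72.5862 = 127.7279.

P = $127.73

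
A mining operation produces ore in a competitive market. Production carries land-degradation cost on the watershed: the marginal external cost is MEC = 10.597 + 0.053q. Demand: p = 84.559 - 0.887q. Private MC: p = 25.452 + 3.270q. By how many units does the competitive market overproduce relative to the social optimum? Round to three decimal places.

2.696 units

Market equilibrium (private): 25.452 + 3.270q = 84.559 - 0.887q → q_m = 14.2187.
Social marginal cost = private MC + MEC = 36.049 + 3.323q.
Set SMC = demand: 36.049 + 3.323q = 84.559 - 0.887q → q* = 11.5226.
Gap = |14.2187 − 11.5226| = 2.6961.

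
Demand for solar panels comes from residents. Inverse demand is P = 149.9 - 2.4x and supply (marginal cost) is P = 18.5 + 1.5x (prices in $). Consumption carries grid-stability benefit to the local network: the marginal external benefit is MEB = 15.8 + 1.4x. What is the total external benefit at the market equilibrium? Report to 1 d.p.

Market equilibrium (private): 18.5 + 1.5x = 149.9 - 2.4x → x_m = 33.6923.
Total external benefit = ∫₀^{x_m} (15.8 + 1.4x) dx = 15.8×33.6923 + ½×1.4×33.6923² = 1326.9581.

$1327.0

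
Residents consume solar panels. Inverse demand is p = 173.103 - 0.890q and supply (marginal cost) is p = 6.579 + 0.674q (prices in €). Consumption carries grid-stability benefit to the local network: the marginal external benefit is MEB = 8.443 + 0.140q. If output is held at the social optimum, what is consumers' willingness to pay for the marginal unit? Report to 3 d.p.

P = €63.749

Social marginal benefit = demand + MEB = 181.546 - 0.750q.
Set SMB = MC: 181.546 - 0.750q = 6.579 + 0.674q → q* = 122.8701.
Consumer price on the demand curve at q*: 173.103 − 0.890×122.8701 = 63.7486.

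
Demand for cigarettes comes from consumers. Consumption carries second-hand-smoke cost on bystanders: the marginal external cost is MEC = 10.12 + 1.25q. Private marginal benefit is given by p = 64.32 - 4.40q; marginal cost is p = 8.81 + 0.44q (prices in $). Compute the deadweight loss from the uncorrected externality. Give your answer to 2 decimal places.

Market equilibrium (private): 8.81 + 0.44q = 64.32 - 4.40q → q_m = 11.4690.
Social marginal benefit = demand − MEC = 54.20 - 5.65q.
Set SMB = MC: 54.20 - 5.65q = 8.81 + 0.44q → q* = 7.4532.
The loss is the area between SMB and MC from q* to q_m; with linear curves that's a triangle of height MEC(q_m).
DWL = ½ × 4.0158 × 24.4563 = 49.1058.

DWL = $49.11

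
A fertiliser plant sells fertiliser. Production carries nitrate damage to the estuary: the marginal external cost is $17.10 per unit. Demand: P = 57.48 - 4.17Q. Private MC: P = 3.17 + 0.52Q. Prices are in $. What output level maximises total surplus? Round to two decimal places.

Q* = 7.93

Social marginal cost = private MC + MEC = 20.27 + 0.52Q.
Set SMC = demand: 20.27 + 0.52Q = 57.48 - 4.17Q → Q* = 7.9339.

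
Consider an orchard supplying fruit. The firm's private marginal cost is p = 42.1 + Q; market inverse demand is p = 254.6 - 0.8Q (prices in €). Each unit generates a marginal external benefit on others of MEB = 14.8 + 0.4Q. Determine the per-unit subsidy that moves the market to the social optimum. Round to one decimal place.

Social marginal cost = private MC − MEB = 27.3 + 0.6Q.
Set SMC = demand: 27.3 + 0.6Q = 254.6 - 0.8Q → Q* = 162.3571.
The Pigouvian subsidy equals MEB at Q*: 14.8 + 0.4×162.3571 = 79.7428.

subsidy = €79.7 per unit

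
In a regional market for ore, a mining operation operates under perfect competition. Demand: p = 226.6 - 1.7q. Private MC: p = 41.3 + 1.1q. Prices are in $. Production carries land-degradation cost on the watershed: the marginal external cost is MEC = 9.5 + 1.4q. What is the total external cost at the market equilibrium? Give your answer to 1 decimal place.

Market equilibrium (private): 41.3 + 1.1q = 226.6 - 1.7q → q_m = 66.1786.
Total external cost = ∫₀^{q_m} (9.5 + 1.4q) dq = 9.5×66.1786 + ½×1.4×66.1786² = 3694.4217.

$3694.4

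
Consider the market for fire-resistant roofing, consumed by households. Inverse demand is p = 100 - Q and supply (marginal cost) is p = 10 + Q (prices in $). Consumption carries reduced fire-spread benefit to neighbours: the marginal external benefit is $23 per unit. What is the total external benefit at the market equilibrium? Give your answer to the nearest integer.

Market equilibrium (private): 10 + Q = 100 - Q → Q_m = 45.0000.
Total external benefit = MEB × Q_m = 23 × 45.0000 = 1035.0000.

$1035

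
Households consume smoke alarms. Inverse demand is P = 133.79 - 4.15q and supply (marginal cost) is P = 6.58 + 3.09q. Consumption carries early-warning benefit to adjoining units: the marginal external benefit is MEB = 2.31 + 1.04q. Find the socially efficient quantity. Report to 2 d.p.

q* = 20.89

Social marginal benefit = demand + MEB = 136.10 - 3.11q.
Set SMB = MC: 136.10 - 3.11q = 6.58 + 3.09q → q* = 20.8903.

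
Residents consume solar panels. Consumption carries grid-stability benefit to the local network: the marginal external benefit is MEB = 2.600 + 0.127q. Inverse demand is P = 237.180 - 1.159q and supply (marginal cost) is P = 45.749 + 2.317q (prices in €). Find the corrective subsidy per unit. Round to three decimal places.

subsidy = €9.958 per unit

Social marginal benefit = demand + MEB = 239.780 - 1.032q.
Set SMB = MC: 239.780 - 1.032q = 45.749 + 2.317q → q* = 57.9370.
The Pigouvian subsidy equals MEB at q*: 2.600 + 0.127×57.9370 = 9.9580.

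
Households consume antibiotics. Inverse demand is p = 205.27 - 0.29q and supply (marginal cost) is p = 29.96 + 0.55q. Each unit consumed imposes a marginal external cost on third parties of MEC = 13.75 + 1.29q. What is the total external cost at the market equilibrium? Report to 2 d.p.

30963.72

Market equilibrium (private): 29.96 + 0.55q = 205.27 - 0.29q → q_m = 208.7024.
Total external cost = ∫₀^{q_m} (13.75 + 1.29q) dq = 13.75×208.7024 + ½×1.29×208.7024² = 30963.7242.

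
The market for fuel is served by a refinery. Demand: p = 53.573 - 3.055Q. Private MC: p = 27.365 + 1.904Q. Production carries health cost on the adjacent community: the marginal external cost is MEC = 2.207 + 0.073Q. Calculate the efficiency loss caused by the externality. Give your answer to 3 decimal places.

DWL = 0.668

Market equilibrium (private): 27.365 + 1.904Q = 53.573 - 3.055Q → Q_m = 5.2849.
Social marginal cost = private MC + MEC = 29.572 + 1.977Q.
Set SMC = demand: 29.572 + 1.977Q = 53.573 - 3.055Q → Q* = 4.7697.
Between Q* and Q_m the wedge SMC − demand runs linearly from 0 to MEC(Q_m), so the loss is a triangle.
DWL = ½ × 0.5152 × 2.5928 = 0.6679.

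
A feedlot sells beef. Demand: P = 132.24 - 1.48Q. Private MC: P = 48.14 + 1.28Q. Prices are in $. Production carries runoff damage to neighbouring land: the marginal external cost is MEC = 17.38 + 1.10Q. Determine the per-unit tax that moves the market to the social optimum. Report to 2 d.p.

tax = $36.39 per unit

Social marginal cost = private MC + MEC = 65.52 + 2.38Q.
Set SMC = demand: 65.52 + 2.38Q = 132.24 - 1.48Q → Q* = 17.2850.
The Pigouvian tax equals MEC at Q*: 17.38 + 1.10×17.2850 = 36.3935.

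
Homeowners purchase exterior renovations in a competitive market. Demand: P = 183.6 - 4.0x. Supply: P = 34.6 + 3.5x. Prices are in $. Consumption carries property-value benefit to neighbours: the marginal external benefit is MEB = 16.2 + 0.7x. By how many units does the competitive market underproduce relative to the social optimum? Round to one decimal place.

4.4 units

Market equilibrium (private): 34.6 + 3.5x = 183.6 - 4.0x → x_m = 19.8667.
Social marginal benefit = demand + MEB = 199.8 - 3.3x.
Set SMB = MC: 199.8 - 3.3x = 34.6 + 3.5x → x* = 24.2941.
Gap = |19.8667 − 24.2941| = 4.4274.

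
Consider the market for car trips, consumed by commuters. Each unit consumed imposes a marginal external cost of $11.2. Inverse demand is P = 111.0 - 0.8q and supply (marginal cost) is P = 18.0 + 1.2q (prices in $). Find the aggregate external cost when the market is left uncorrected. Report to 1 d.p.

$520.8

Market equilibrium (private): 18.0 + 1.2q = 111.0 - 0.8q → q_m = 46.5000.
Total external cost = MEC × q_m = 11.2 × 46.5000 = 520.8000.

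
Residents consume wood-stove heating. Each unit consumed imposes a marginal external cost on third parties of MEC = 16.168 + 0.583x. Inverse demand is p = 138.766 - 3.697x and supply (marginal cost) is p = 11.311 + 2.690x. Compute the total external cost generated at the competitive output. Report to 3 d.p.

438.719

Market equilibrium (private): 11.311 + 2.690x = 138.766 - 3.697x → x_m = 19.9554.
Total external cost = ∫₀^{x_m} (16.168 + 0.583x) dx = 16.168×19.9554 + ½×0.583×19.9554² = 438.7195.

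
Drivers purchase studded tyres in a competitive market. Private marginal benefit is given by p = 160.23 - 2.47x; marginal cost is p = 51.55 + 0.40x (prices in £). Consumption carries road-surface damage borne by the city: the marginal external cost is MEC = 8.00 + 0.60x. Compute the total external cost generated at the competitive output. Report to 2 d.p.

£733.13

Market equilibrium (private): 51.55 + 0.40x = 160.23 - 2.47x → x_m = 37.8676.
Total external cost = ∫₀^{x_m} (8.00 + 0.60x) dx = 8.00×37.8676 + ½×0.60×37.8676² = 733.1273.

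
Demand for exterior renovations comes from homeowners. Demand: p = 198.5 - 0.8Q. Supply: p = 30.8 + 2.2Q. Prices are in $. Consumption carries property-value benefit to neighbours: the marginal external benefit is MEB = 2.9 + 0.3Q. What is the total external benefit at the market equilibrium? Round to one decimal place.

$630.8

Market equilibrium (private): 30.8 + 2.2Q = 198.5 - 0.8Q → Q_m = 55.9000.
Total external benefit = ∫₀^{Q_m} (2.9 + 0.3Q) dQ = 2.9×55.9000 + ½×0.3×55.9000² = 630.8315.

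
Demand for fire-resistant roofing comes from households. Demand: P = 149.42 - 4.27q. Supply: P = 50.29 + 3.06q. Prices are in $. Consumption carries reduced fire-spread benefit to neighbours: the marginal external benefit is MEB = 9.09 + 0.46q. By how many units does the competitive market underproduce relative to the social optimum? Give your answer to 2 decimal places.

Market equilibrium (private): 50.29 + 3.06q = 149.42 - 4.27q → q_m = 13.5239.
Social marginal benefit = demand + MEB = 158.51 - 3.81q.
Set SMB = MC: 158.51 - 3.81q = 50.29 + 3.06q → q* = 15.7525.
Gap = |13.5239 − 15.7525| = 2.2286.

2.23 units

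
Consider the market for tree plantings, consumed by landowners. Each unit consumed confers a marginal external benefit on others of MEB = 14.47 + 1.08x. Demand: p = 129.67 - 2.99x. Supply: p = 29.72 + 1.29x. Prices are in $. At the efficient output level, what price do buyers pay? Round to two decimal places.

Social marginal benefit = demand + MEB = 144.14 - 1.91x.
Set SMB = MC: 144.14 - 1.91x = 29.72 + 1.29x → x* = 35.7563.
Consumer price on the demand curve at x*: 129.67 − 2.99×35.7563 = 22.7587.

P = $22.76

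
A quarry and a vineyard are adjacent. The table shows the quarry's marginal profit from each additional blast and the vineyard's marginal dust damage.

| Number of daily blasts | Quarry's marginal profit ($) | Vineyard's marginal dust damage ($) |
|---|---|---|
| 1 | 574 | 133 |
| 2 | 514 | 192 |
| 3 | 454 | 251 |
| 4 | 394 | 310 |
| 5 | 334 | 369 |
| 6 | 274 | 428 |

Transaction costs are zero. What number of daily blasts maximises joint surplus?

Bargaining reaches the level where marginal profit last exceeds marginal dust damage.
That holds through level 4 (394 ≥ 310) but not at 5 (334 < 369).

4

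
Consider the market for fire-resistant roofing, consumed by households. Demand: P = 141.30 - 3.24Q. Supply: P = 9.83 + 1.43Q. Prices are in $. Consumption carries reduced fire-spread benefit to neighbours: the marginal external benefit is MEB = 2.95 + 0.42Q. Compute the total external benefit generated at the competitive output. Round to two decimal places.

$249.48

Market equilibrium (private): 9.83 + 1.43Q = 141.30 - 3.24Q → Q_m = 28.1520.
Total external benefit = ∫₀^{Q_m} (2.95 + 0.42Q) dQ = 2.95×28.1520 + ½×0.42×28.1520² = 249.4808.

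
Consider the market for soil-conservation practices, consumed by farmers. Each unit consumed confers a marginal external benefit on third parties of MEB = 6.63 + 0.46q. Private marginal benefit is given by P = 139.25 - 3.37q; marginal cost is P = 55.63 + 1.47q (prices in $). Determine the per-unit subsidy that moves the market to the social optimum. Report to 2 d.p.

Social marginal benefit = demand + MEB = 145.88 - 2.91q.
Set SMB = MC: 145.88 - 2.91q = 55.63 + 1.47q → q* = 20.6050.
The Pigouvian subsidy equals MEB at q*: 6.63 + 0.46×20.6050 = 16.1083.

subsidy = $16.11 per unit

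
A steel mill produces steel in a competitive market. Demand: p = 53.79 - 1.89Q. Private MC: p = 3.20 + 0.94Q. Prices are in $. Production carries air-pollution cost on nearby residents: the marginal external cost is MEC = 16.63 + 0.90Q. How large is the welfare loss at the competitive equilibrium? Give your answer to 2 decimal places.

Market equilibrium (private): 3.20 + 0.94Q = 53.79 - 1.89Q → Q_m = 17.8763.
Social marginal cost = private MC + MEC = 19.83 + 1.84Q.
Set SMC = demand: 19.83 + 1.84Q = 53.79 - 1.89Q → Q* = 9.1046.
The loss is the area between SMC and demand from Q* to Q_m; with linear curves that's a triangle of height MEC(Q_m).
DWL = ½ × 8.7717 × 32.7187 = 143.4993.

DWL = $143.50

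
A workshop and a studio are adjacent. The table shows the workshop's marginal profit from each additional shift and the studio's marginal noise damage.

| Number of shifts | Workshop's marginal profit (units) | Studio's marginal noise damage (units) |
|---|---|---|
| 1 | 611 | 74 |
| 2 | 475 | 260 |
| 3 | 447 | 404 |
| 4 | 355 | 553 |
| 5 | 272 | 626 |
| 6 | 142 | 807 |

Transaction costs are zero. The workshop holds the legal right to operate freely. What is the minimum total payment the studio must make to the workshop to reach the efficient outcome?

Left alone the workshop would choose level 6 (marginal profit stays positive).
Efficient level: k* = 3 (marginal profit ≥ marginal noise damage through 3).
The studio must at least cover the workshop's forgone profit from cutting 6→3: 355 + 272 + 142 = 769.

769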